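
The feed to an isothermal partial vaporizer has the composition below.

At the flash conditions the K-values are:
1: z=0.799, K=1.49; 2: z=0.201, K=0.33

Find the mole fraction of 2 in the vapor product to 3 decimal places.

y_2 = 0.139

Rachford–Rice: g(β) = Σ zᵢ(Kᵢ−1)/(1+β(Kᵢ−1)) = 0.
g(0) = ΣzᵢKᵢ − 1 = 0.257 and g(1) = 1 − Σzᵢ/Kᵢ = -0.145, so a root lies in (0, 1).
Binary case is linear: z₁(K₁−1)(1+β(K₂−1)) + z₂(K₂−1)(1+β(K₁−1)) = 0
⇒ β = [z₁(K₁−1)+z₂(K₂−1)] / [−(K₁−1)(K₂−1)] = 0.2568/0.3283 = 0.782
Compositions from xᵢ = zᵢ/(1+β(Kᵢ−1)), yᵢ = Kᵢxᵢ:
  1: x = 0.578, y = 0.861
  2: x = 0.422, y = 0.139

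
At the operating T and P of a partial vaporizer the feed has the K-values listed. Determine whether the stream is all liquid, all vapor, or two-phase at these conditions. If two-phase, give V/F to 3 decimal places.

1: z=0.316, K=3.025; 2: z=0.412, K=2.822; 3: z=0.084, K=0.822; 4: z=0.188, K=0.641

all vapor

ΣzᵢKᵢ = 2.308; Σzᵢ/Kᵢ = 0.646.
Since Σzᵢ/Kᵢ < 1 the mixture is above its dew point — single vapor phase.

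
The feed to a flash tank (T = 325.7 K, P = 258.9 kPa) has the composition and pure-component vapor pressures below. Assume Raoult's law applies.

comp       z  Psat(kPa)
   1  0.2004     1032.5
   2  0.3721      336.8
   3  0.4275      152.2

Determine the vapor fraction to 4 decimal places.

Raoult's law: Kᵢ = Pᵢˢᵃᵗ/P = Pᵢˢᵃᵗ/258.9.
  K_1 = 1032.5/258.9 = 3.988026, K_2 = 336.8/258.9 = 1.300888, K_3 = 152.2/258.9 = 0.587872
Material balance + equilibrium reduce to Σ zᵢ(Kᵢ−1)/(1+ψ(Kᵢ−1)) = 0.
g(0) = ΣzᵢKᵢ − 1 = 0.5346 and g(1) = 1 − Σzᵢ/Kᵢ = -0.0635, so a root lies in (0, 1).
Iterate (Newton) starting at ψ = 0.66:
  ψ = 0.6600: g = 0.05287, g' = -0.3630 → ψ = 0.8056
  ψ = 0.8056: g = 0.00210, g' = -0.3387 → ψ = 0.8118
Converged at ψ = 0.8118.

ψ = 0.8118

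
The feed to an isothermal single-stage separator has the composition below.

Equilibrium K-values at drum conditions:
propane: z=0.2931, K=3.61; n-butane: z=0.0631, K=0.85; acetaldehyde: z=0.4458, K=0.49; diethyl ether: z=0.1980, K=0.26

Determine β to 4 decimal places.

Rachford–Rice: g(β) = Σ zᵢ(Kᵢ−1)/(1+β(Kᵢ−1)) = 0.
Check two-phase: ΣzᵢKᵢ = 1.3816 > 1 and Σzᵢ/Kᵢ = 1.8268 > 1, so g(0) = 0.3816 > 0 and g(1) = -0.8268 < 0.
Newton iteration, β⁰ = 0.5:
  β = 0.5000: g = -0.21610, g' = -0.8596 → β = 0.2486
  β = 0.2486: g = 0.01421, g' = -1.0508 → β = 0.2621
  β = 0.2621: g = 0.00016, g' = -1.0269 → β = 0.2623
Converged at β = 0.2623.

β = 0.2623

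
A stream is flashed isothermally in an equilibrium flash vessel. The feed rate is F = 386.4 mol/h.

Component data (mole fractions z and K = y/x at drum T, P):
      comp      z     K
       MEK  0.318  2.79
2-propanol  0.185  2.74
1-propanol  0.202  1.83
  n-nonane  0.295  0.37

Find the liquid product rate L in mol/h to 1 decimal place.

L = 34.3 mol/h

Newton iteration, ψ⁰ = 0.3:
  ψ = 0.300: g = 0.4869, g' = -0.940 → ψ = 0.818
  ψ = 0.818: g = 0.0804, g' = -0.811 → ψ = 0.917
  ψ = 0.917: g = -0.0053, g' = -0.931 → ψ = 0.911
Converged at ψ = 0.911.
Then V = ψ·F = 0.9112·386.4 = 352.1 mol/h and L = F − V = 34.3 mol/h.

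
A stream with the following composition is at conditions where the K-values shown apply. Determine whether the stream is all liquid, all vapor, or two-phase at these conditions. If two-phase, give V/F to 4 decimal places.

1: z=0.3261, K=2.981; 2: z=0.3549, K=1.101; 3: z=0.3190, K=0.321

ΣzᵢKᵢ = 1.4652; Σzᵢ/Kᵢ = 1.4255.
Both exceed 1, so a two-phase solution exists.
Material balance + equilibrium reduce to Σ zᵢ(Kᵢ−1)/(1+ψ(Kᵢ−1)) = 0.
Iterate (Newton) starting at ψ = 0.5:
  ψ = 0.5000: g = 0.03073, g' = -0.6634 → ψ = 0.5463
  ψ = 0.5463: g = -0.00012, g' = -0.6701 → ψ = 0.5461
Converged at ψ = 0.5461.

two-phase, V/F = 0.5461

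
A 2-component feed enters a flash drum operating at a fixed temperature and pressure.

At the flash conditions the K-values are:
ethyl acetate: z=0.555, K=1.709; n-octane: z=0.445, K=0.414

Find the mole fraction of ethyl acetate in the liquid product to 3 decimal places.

x_ethyl acetate = 0.453

Rachford–Rice: g(ψ) = Σ zᵢ(Kᵢ−1)/(1+ψ(Kᵢ−1)) = 0.
g(0) = ΣzᵢKᵢ − 1 = 0.133 and g(1) = 1 − Σzᵢ/Kᵢ = -0.400, so a root lies in (0, 1).
Binary case is linear: z₁(K₁−1)(1+ψ(K₂−1)) + z₂(K₂−1)(1+ψ(K₁−1)) = 0
⇒ ψ = [z₁(K₁−1)+z₂(K₂−1)] / [−(K₁−1)(K₂−1)] = 0.1327/0.4155 = 0.319
Compositions from xᵢ = zᵢ/(1+ψ(Kᵢ−1)), yᵢ = Kᵢxᵢ:
  ethyl acetate: x = 0.453, y = 0.773
  n-octane: x = 0.547, y = 0.227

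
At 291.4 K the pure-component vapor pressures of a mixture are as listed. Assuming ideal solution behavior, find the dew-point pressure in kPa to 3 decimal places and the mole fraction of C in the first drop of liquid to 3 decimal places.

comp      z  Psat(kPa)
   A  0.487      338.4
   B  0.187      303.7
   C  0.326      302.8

At the dew point ψ → 1, so Σzᵢ/Kᵢ = 1 with Kᵢ = Pᵢˢᵃᵗ/P ⇒ 1/P = Σzᵢ/Pᵢˢᵃᵗ.
1/P = 0.487/338.4 + 0.187/303.7 + 0.326/302.8 = 0.003131 ⇒ P = 319.338 kPa
xᵢ = zᵢP/Pᵢˢᵃᵗ ⇒ x_C = 0.326·319.338/302.8 = 0.344

Pdew = 319.338 kPa, x_C = 0.344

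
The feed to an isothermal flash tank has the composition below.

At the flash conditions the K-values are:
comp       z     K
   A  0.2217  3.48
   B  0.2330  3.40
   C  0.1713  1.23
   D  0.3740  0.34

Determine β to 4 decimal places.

Material balance + equilibrium reduce to Σ zᵢ(Kᵢ−1)/(1+β(Kᵢ−1)) = 0.
Check two-phase: ΣzᵢKᵢ = 1.9016 > 1 and Σzᵢ/Kᵢ = 1.3715 > 1, so g(0) = 0.9016 > 0 and g(1) = -0.3715 < 0.
Newton iteration, β⁰ = 0.5:
  β = 0.5000: g = 0.16655, g' = -0.9192 → β = 0.6812
  β = 0.6812: g = 0.00228, g' = -0.9264 → β = 0.6836
Converged at β = 0.6836.

β = 0.6836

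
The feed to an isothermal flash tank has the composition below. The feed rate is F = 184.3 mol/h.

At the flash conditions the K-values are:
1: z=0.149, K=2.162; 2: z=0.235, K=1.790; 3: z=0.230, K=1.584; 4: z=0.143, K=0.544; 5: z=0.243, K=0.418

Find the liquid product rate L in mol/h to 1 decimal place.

L = 65.1 mol/h

Newton iteration, β⁰ = 0.56:
  β = 0.560: g = 0.0374, g' = -0.424 → β = 0.648
  β = 0.648: g = -0.0008, g' = -0.443 → β = 0.647
Converged at β = 0.647.
Then V = β·F = 0.6466·184.3 = 119.2 mol/h and L = F − V = 65.1 mol/h.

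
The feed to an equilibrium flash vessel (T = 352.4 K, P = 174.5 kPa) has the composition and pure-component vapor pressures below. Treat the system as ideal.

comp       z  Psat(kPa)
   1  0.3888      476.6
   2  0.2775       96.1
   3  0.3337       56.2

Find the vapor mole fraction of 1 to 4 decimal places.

y_1 = 0.6846

Raoult's law: Kᵢ = Pᵢˢᵃᵗ/P = Pᵢˢᵃᵗ/174.5.
  K_1 = 476.6/174.5 = 2.731232, K_2 = 96.1/174.5 = 0.550716, K_3 = 56.2/174.5 = 0.322063
Iterate (Newton) starting at V/F = 0.33:
  V/F = 0.3300: g = -0.00943, g' = -0.8037 → V/F = 0.3183
Converged at V/F = 0.3183.
Compositions from xᵢ = zᵢ/(1+V/F(Kᵢ−1)), yᵢ = Kᵢxᵢ:
  1: x = 0.2507, y = 0.6846
  2: x = 0.3238, y = 0.1783
  3: x = 0.4255, y = 0.1370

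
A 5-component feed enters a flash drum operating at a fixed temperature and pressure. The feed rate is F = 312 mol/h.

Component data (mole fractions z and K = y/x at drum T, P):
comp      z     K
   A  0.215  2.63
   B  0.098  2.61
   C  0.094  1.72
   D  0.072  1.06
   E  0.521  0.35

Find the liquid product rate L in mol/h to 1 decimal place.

Rachford–Rice: g(ψ) = Σ zᵢ(Kᵢ−1)/(1+ψ(Kᵢ−1)) = 0.
Feasibility: ΣzᵢKᵢ = 1.242, Σzᵢ/Kᵢ = 1.730 — both > 1, two phases present.
Newton–Raphson from ψ = 0.5:
  ψ = 0.500: g = -0.1672, g' = -0.761 → ψ = 0.280
  ψ = 0.280: g = -0.0042, g' = -0.753 → ψ = 0.275
Converged at ψ = 0.275.
Then V = ψ·F = 0.2746·312 = 85.7 mol/h and L = F − V = 226.3 mol/h.

L = 226.3 mol/h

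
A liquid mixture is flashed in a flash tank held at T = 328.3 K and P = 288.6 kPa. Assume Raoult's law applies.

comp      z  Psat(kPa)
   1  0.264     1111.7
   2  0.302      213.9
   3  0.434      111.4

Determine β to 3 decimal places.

β = 0.294

Raoult's law: Kᵢ = Pᵢˢᵃᵗ/P = Pᵢˢᵃᵗ/288.6.
  K_1 = 1111.7/288.6 = 3.85204, K_2 = 213.9/288.6 = 0.74116, K_3 = 111.4/288.6 = 0.38600
Newton iteration, β⁰ = 0.34:
  β = 0.340: g = -0.0402, g' = -0.839 → β = 0.292
  β = 0.292: g = 0.0015, g' = -0.906 → β = 0.294
Converged at β = 0.294.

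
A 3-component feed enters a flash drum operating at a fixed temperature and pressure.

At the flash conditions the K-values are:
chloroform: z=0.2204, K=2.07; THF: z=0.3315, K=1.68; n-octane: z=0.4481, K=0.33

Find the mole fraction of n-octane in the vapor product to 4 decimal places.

Material balance + equilibrium reduce to Σ zᵢ(Kᵢ−1)/(1+V/F(Kᵢ−1)) = 0.
Check two-phase: ΣzᵢKᵢ = 1.1610 > 1 and Σzᵢ/Kᵢ = 1.6617 > 1, so g(0) = 0.1610 > 0 and g(1) = -0.6617 < 0.
Newton iteration, V/F⁰ = 0.39:
  V/F = 0.3900: g = -0.06186, g' = -0.5900 → V/F = 0.2851
  V/F = 0.2851: g = -0.00162, g' = -0.5631 → V/F = 0.2823
Converged at V/F = 0.2823.
Compositions from xᵢ = zᵢ/(1+V/F(Kᵢ−1)), yᵢ = Kᵢxᵢ:
  chloroform: x = 0.1693, y = 0.3504
  THF: x = 0.2781, y = 0.4672
  n-octane: x = 0.5526, y = 0.1824

y_n-octane = 0.1824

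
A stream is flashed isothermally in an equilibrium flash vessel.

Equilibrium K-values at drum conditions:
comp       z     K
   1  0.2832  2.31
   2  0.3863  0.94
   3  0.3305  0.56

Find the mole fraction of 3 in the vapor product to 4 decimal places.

Let ψ = V/F and solve Σ zᵢ(Kᵢ−1)/(1+ψ(Kᵢ−1)) = 0.
Check two-phase: ΣzᵢKᵢ = 1.2024 > 1 and Σzᵢ/Kᵢ = 1.1237 > 1, so g(0) = 0.2024 > 0 and g(1) = -0.1237 < 0.
Newton iteration, ψ⁰ = 0.5:
  ψ = 0.5000: g = 0.01383, g' = -0.2841 → ψ = 0.5487
  ψ = 0.5487: g = 0.00018, g' = -0.2772 → ψ = 0.5493
Converged at ψ = 0.5493.
Compositions from xᵢ = zᵢ/(1+ψ(Kᵢ−1)), yᵢ = Kᵢxᵢ:
  1: x = 0.1647, y = 0.3804
  2: x = 0.3995, y = 0.3755
  3: x = 0.4358, y = 0.2441

y_3 = 0.2441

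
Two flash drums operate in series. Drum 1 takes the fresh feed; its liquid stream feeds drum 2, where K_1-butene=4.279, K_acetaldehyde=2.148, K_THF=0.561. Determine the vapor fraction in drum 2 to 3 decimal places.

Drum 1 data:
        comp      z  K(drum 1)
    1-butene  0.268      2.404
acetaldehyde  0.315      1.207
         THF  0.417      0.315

Drum 1:
Rachford–Rice: g(ψ₁) = Σ zᵢ(Kᵢ−1)/(1+ψ₁(Kᵢ−1)) = 0.
Check two-phase: ΣzᵢKᵢ = 1.156 > 1 and Σzᵢ/Kᵢ = 1.696 > 1, so g(0) = 0.156 > 0 and g(1) = -0.696 < 0.
Iterate (Newton) starting at ψ₁ = 0.44:
  ψ₁ = 0.440: g = -0.1165, g' = -0.614 → ψ₁ = 0.250
  ψ₁ = 0.250: g = -0.0043, g' = -0.586 → ψ₁ = 0.243
Converged at ψ₁ = 0.243.
Drum-1 compositions:
  1-butene: x = 0.200, y = 0.480
  acetaldehyde: x = 0.300, y = 0.362
  THF: x = 0.500, y = 0.158
Drum-2 feed = drum-1 liquid: z₂ = (0.1998, 0.2999, 0.5002).
Drum 2:
Newton–Raphson from ψ₂ = 0.5:
  ψ₂ = 0.500: g = 0.1856, g' = -0.626 → ψ₂ = 0.796
  ψ₂ = 0.796: g = 0.0236, g' = -0.501 → ψ₂ = 0.844
Converged at ψ₂ = 0.844.
  1-butene: x = 0.053, y = 0.227
  acetaldehyde: x = 0.152, y = 0.327
  THF: x = 0.795, y = 0.446

V/F (drum 2) = 0.844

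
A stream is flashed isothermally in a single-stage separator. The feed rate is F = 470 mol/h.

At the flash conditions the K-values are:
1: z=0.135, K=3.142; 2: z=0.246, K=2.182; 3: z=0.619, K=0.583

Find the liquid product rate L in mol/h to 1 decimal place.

Let β = V/F and solve Σ zᵢ(Kᵢ−1)/(1+β(Kᵢ−1)) = 0.
Feasibility: ΣzᵢKᵢ = 1.322, Σzᵢ/Kᵢ = 1.217 — both > 1, two phases present.
Newton–Raphson from β = 0.5:
  β = 0.500: g = -0.0037, g' = -0.452 → β = 0.492
Converged at β = 0.492.
Then V = β·F = 0.4918·470 = 231.1 mol/h and L = F − V = 238.9 mol/h.

L = 238.9 mol/h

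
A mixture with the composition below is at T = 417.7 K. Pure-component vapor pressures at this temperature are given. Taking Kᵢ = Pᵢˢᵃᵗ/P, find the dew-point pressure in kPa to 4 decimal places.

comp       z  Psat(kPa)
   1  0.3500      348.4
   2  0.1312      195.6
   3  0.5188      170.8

At the dew point ψ → 1, so Σzᵢ/Kᵢ = 1 with Kᵢ = Pᵢˢᵃᵗ/P ⇒ 1/P = Σzᵢ/Pᵢˢᵃᵗ.
1/P = 0.3500/348.4 + 0.1312/195.6 + 0.5188/170.8 = 0.0047128 ⇒ P = 212.1872 kPa

Pdew = 212.1872 kPa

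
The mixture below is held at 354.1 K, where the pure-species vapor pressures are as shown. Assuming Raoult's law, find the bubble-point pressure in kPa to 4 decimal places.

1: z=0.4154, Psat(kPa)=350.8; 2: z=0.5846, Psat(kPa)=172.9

At the bubble point ψ → 0, so ΣzᵢKᵢ = 1 with Kᵢ = Pᵢˢᵃᵗ/P ⇒ P = ΣzᵢPᵢˢᵃᵗ.
P = 0.4154·350.8 + 0.5846·172.9 = 246.7997 kPa

Pbub = 246.7997 kPa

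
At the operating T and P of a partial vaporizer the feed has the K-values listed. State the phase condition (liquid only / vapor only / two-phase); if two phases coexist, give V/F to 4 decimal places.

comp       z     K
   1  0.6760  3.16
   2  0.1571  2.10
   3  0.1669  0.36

vapor only

ΣzᵢKᵢ = 2.5262; Σzᵢ/Kᵢ = 0.7523.
Since Σzᵢ/Kᵢ < 1 the mixture is above its dew point — single vapor phase.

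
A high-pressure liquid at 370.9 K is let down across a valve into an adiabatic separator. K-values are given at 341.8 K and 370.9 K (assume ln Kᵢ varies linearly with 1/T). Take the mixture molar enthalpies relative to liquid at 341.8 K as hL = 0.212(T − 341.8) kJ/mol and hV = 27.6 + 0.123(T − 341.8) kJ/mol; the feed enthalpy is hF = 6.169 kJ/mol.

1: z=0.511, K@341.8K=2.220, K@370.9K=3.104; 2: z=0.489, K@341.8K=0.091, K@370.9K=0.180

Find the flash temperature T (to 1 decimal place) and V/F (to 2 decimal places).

Adiabatic flash: solve Rachford–Rice at each trial T, then check hF = ψ·hV(T) + (1−ψ)·hL(T).
  T = 341.8 K: K = (2.220, 0.091), RR gives ψ = 0.161, H_out = 4.453 kJ/mol
  T = 370.9 K: K = (3.104, 0.180), RR gives ψ = 0.391, H_out = 15.942 kJ/mol
  T = 356.4 K: K = (2.645, 0.130), RR gives ψ = 0.290, H_out = 10.722 kJ/mol
  T = 349.1 K: K = (2.427, 0.109), RR gives ψ = 0.231, H_out = 7.774 kJ/mol
  T = 345.5 K: K = (2.324, 0.100), RR gives ψ = 0.198, H_out = 6.193 kJ/mol
  T = 343.6 K: K = (2.270, 0.095), RR gives ψ = 0.180, H_out = 5.316 kJ/mol
Linear interpolation between T = 343.6 (H_out = 5.316) and T = 345.5 (H_out = 6.193) on hF = 6.169 gives T ≈ 345.4 K, at which ψ = 0.20.

T = 345.4 K, V/F = 0.20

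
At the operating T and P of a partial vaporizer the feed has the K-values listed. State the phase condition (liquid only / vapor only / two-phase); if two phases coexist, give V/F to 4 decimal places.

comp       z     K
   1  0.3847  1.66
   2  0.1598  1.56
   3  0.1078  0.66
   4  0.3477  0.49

ΣzᵢKᵢ = 1.1294; Σzᵢ/Kᵢ = 1.2071.
Both exceed 1, so a two-phase solution exists.
Material balance + equilibrium reduce to Σ zᵢ(Kᵢ−1)/(1+ψ(Kᵢ−1)) = 0.
Iterate (Newton) starting at ψ = 0.66:
  ψ = 0.6600: g = -0.07236, g' = -0.3342 → ψ = 0.4435
  ψ = 0.4435: g = -0.00423, g' = -0.3007 → ψ = 0.4295
  ψ = 0.4295: g = -0.00001, g' = -0.2997 → ψ = 0.4294
Converged at ψ = 0.4294.

two-phase, V/F = 0.4294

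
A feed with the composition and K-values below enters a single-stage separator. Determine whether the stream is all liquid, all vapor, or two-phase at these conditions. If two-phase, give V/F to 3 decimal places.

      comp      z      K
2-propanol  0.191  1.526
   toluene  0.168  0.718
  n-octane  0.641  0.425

all liquid

ΣzᵢKᵢ = 0.685; Σzᵢ/Kᵢ = 1.867.
Since ΣzᵢKᵢ < 1 the mixture is below its bubble point — single liquid phase.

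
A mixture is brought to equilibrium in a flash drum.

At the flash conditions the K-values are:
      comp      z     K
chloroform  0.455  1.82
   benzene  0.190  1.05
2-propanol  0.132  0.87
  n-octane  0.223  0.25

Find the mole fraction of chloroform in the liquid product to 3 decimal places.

Let ψ = V/F and solve Σ zᵢ(Kᵢ−1)/(1+ψ(Kᵢ−1)) = 0.
Feasibility: ΣzᵢKᵢ = 1.198, Σzᵢ/Kᵢ = 1.475 — both > 1, two phases present.
Iterate (Newton) starting at ψ = 0.5:
  ψ = 0.500: g = -0.0121, g' = -0.478 → ψ = 0.475
  ψ = 0.475: g = -0.0002, g' = -0.464 → ψ = 0.474
Converged at ψ = 0.474.
Compositions from xᵢ = zᵢ/(1+ψ(Kᵢ−1)), yᵢ = Kᵢxᵢ:
  chloroform: x = 0.328, y = 0.596
  benzene: x = 0.186, y = 0.195
  2-propanol: x = 0.141, y = 0.122
  n-octane: x = 0.346, y = 0.087

x_chloroform = 0.328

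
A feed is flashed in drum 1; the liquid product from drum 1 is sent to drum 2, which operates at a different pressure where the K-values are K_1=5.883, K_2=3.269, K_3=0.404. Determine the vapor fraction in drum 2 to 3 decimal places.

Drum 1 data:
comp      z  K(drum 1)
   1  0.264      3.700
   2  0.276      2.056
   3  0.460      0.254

V/F (drum 2) = 0.286

Drum 1:
Let ψ₁ = V/F and solve Σ zᵢ(Kᵢ−1)/(1+ψ₁(Kᵢ−1)) = 0.
Check two-phase: ΣzᵢKᵢ = 1.661 > 1 and Σzᵢ/Kᵢ = 2.017 > 1, so g(0) = 0.661 > 0 and g(1) = -1.017 < 0.
Newton iteration, ψ₁⁰ = 0.64:
  ψ₁ = 0.640: g = -0.2215, g' = -1.306 → ψ₁ = 0.470
  ψ₁ = 0.470: g = -0.0199, g' = -1.118 → ψ₁ = 0.453
Converged at ψ₁ = 0.453.
Drum-1 compositions:
  1: x = 0.119, y = 0.440
  2: x = 0.187, y = 0.384
  3: x = 0.694, y = 0.176
Drum-2 feed = drum-1 liquid: z₂ = (0.1188, 0.1868, 0.6944).
Drum 2:
Rachford–Rice: g(ψ₂) = Σ zᵢ(Kᵢ−1)/(1+ψ₂(Kᵢ−1)) = 0.
g(0) = ΣzᵢKᵢ − 1 = 0.590 and g(1) = 1 − Σzᵢ/Kᵢ = -0.796, so a root lies in (0, 1).
Iterate (Newton) starting at ψ₂ = 0.33:
  ψ₂ = 0.330: g = -0.0507, g' = -1.112 → ψ₂ = 0.284
  ψ₂ = 0.284: g = 0.0021, g' = -1.209 → ψ₂ = 0.286
Converged at ψ₂ = 0.286.
  1: x = 0.050, y = 0.292
  2: x = 0.113, y = 0.370
  3: x = 0.837, y = 0.338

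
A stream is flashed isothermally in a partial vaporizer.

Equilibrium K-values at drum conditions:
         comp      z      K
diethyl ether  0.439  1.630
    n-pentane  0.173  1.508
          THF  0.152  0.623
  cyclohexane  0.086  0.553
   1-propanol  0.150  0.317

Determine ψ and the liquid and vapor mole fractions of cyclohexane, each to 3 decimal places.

ψ = 0.513, x_cyclohexane = 0.112, y_cyclohexane = 0.062

Material balance + equilibrium reduce to Σ zᵢ(Kᵢ−1)/(1+ψ(Kᵢ−1)) = 0.
Check two-phase: ΣzᵢKᵢ = 1.166 > 1 and Σzᵢ/Kᵢ = 1.257 > 1, so g(0) = 0.166 > 0 and g(1) = -0.257 < 0.
Iterate (Newton) starting at ψ = 0.66:
  ψ = 0.660: g = -0.0562, g' = -0.417 → ψ = 0.525
  ψ = 0.525: g = -0.0043, g' = -0.359 → ψ = 0.513
Converged at ψ = 0.513.
Compositions from xᵢ = zᵢ/(1+ψ(Kᵢ−1)), yᵢ = Kᵢxᵢ:
  diethyl ether: x = 0.332, y = 0.541
  n-pentane: x = 0.137, y = 0.207
  THF: x = 0.188, y = 0.117
  cyclohexane: x = 0.112, y = 0.062
  1-propanol: x = 0.231, y = 0.073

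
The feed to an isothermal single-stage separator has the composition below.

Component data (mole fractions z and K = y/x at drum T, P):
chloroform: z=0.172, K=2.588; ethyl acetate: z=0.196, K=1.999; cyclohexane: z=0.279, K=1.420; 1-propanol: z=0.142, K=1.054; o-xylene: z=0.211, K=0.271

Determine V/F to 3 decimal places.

V/F = 0.741

Rachford–Rice: g(V/F) = Σ zᵢ(Kᵢ−1)/(1+V/F(Kᵢ−1)) = 0.
Feasibility: ΣzᵢKᵢ = 1.440, Σzᵢ/Kᵢ = 1.274 — both > 1, two phases present.
Newton iteration, V/F⁰ = 0.5:
  V/F = 0.500: g = 0.1451, g' = -0.533 → V/F = 0.772
  V/F = 0.772: g = -0.0227, g' = -0.765 → V/F = 0.742
  V/F = 0.742: g = -0.0007, g' = -0.717 → V/F = 0.741
Converged at V/F = 0.741.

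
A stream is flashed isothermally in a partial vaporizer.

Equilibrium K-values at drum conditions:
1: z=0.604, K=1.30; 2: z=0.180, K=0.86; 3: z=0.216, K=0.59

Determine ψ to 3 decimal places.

ψ = 0.679

Newton–Raphson from ψ = 0.35:
  ψ = 0.350: g = 0.0341, g' = -0.098 → ψ = 0.698
  ψ = 0.698: g = -0.0022, g' = -0.113 → ψ = 0.679
Converged at ψ = 0.679.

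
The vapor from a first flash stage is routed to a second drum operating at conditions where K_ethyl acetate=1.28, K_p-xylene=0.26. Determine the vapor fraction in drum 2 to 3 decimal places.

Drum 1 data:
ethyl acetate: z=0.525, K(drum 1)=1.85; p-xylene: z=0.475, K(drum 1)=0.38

V/F (drum 2) = 0.270

Drum 1:
Let ψ₁ = V/F and solve Σ zᵢ(Kᵢ−1)/(1+ψ₁(Kᵢ−1)) = 0.
g(0) = ΣzᵢKᵢ − 1 = 0.152 and g(1) = 1 − Σzᵢ/Kᵢ = -0.534, so a root lies in (0, 1).
Newton iteration, ψ₁⁰ = 0.63:
  ψ₁ = 0.630: g = -0.1926, g' = -0.653 → ψ₁ = 0.335
  ψ₁ = 0.335: g = -0.0242, g' = -0.521 → ψ₁ = 0.288
Converged at ψ₁ = 0.288.
Drum-1 compositions:
  ethyl acetate: x = 0.422, y = 0.780
  p-xylene: x = 0.578, y = 0.220
Drum-2 feed = drum-1 vapor: z₂ = (0.7803, 0.2197).
Drum 2:
Newton iteration, ψ₂⁰ = 0.5:
  ψ₂ = 0.500: g = -0.0664, g' = -0.350 → ψ₂ = 0.310
  ψ₂ = 0.310: g = -0.0100, g' = -0.255 → ψ₂ = 0.271
  ψ₂ = 0.271: g = -0.0003, g' = -0.241 → ψ₂ = 0.270
Converged at ψ₂ = 0.270.
  ethyl acetate: x = 0.725, y = 0.929
  p-xylene: x = 0.275, y = 0.071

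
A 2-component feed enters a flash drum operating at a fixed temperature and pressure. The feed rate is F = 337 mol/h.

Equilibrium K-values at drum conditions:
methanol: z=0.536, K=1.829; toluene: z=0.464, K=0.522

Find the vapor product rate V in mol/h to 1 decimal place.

V = 189.3 mol/h

Binary case is linear: z₁(K₁−1)(1+ψ(K₂−1)) + z₂(K₂−1)(1+ψ(K₁−1)) = 0
⇒ ψ = [z₁(K₁−1)+z₂(K₂−1)] / [−(K₁−1)(K₂−1)] = 0.2226/0.3963 = 0.562
Then V = ψ·F = 0.5616·337 = 189.3 mol/h and L = F − V = 147.7 mol/h.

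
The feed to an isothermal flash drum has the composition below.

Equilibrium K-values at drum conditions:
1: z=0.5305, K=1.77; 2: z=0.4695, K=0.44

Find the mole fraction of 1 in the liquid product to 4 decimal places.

Rachford–Rice: g(V/F) = Σ zᵢ(Kᵢ−1)/(1+V/F(Kᵢ−1)) = 0.
Check two-phase: ΣzᵢKᵢ = 1.1456 > 1 and Σzᵢ/Kᵢ = 1.3668 > 1, so g(0) = 0.1456 > 0 and g(1) = -0.3668 < 0.
Newton–Raphson from V/F = 0.5:
  V/F = 0.5000: g = -0.07023, g' = -0.4480 → V/F = 0.3432
  V/F = 0.3432: g = -0.00238, g' = -0.4224 → V/F = 0.3376
Converged at V/F = 0.3376.
Compositions from xᵢ = zᵢ/(1+V/F(Kᵢ−1)), yᵢ = Kᵢxᵢ:
  1: x = 0.4211, y = 0.7453
  2: x = 0.5789, y = 0.2547

x_1 = 0.4211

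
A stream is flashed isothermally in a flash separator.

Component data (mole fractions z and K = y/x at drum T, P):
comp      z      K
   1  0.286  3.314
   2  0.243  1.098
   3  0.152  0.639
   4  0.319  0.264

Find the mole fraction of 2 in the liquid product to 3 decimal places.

x_2 = 0.235

Iterate (Newton) starting at V/F = 0.5:
  V/F = 0.500: g = -0.1089, g' = -0.793 → V/F = 0.363
  V/F = 0.363: g = -0.0006, g' = -0.803 → V/F = 0.362
Converged at V/F = 0.362.
Compositions from xᵢ = zᵢ/(1+V/F(Kᵢ−1)), yᵢ = Kᵢxᵢ:
  1: x = 0.156, y = 0.516
  2: x = 0.235, y = 0.258
  3: x = 0.175, y = 0.112
  4: x = 0.435, y = 0.115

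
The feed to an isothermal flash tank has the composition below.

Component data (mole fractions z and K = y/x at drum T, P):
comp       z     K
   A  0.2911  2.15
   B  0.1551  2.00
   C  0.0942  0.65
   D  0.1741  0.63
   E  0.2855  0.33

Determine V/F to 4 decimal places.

Rachford–Rice: g(V/F) = Σ zᵢ(Kᵢ−1)/(1+V/F(Kᵢ−1)) = 0.
g(0) = ΣzᵢKᵢ − 1 = 0.2012 and g(1) = 1 − Σzᵢ/Kᵢ = -0.4994, so a root lies in (0, 1).
Newton iteration, V/F⁰ = 0.5:
  V/F = 0.5000: g = -0.09070, g' = -0.5668 → V/F = 0.3400
  V/F = 0.3400: g = -0.00240, g' = -0.5463 → V/F = 0.3356
Converged at V/F = 0.3356.

V/F = 0.3356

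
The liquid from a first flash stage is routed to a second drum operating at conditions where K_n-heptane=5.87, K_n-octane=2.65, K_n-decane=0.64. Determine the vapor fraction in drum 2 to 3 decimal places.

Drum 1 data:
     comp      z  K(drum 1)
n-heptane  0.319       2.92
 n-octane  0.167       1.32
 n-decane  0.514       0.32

Drum 1:
Newton–Raphson from ψ₁ = 0.36:
  ψ₁ = 0.360: g = -0.0527, g' = -0.842 → ψ₁ = 0.297
  ψ₁ = 0.297: g = 0.0006, g' = -0.864 → ψ₁ = 0.298
Converged at ψ₁ = 0.298.
Drum-1 compositions:
  n-heptane: x = 0.203, y = 0.592
  n-octane: x = 0.152, y = 0.201
  n-decane: x = 0.645, y = 0.206
Drum-2 feed = drum-1 liquid: z₂ = (0.2029, 0.1525, 0.6446).
Drum 2:
Material balance + equilibrium reduce to Σ zᵢ(Kᵢ−1)/(1+ψ₂(Kᵢ−1)) = 0.
Feasibility: ΣzᵢKᵢ = 2.008, Σzᵢ/Kᵢ = 1.099 — both > 1, two phases present.
Iterate (Newton) starting at ψ₂ = 0.5:
  ψ₂ = 0.500: g = 0.1425, g' = -0.657 → ψ₂ = 0.717
  ψ₂ = 0.717: g = 0.0224, g' = -0.477 → ψ₂ = 0.764
  ψ₂ = 0.764: g = 0.0005, g' = -0.456 → ψ₂ = 0.765
Converged at ψ₂ = 0.765.
  n-heptane: x = 0.043, y = 0.252
  n-octane: x = 0.067, y = 0.179
  n-decane: x = 0.890, y = 0.569

V/F (drum 2) = 0.765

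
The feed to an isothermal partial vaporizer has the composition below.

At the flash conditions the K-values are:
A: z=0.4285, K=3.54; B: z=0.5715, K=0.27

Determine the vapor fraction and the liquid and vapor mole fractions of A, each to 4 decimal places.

ψ = 0.3620, x_A = 0.2232, y_A = 0.7903

Material balance + equilibrium reduce to Σ zᵢ(Kᵢ−1)/(1+ψ(Kᵢ−1)) = 0.
g(0) = ΣzᵢKᵢ − 1 = 0.6712 and g(1) = 1 − Σzᵢ/Kᵢ = -1.2377, so a root lies in (0, 1).
Binary case is linear: z₁(K₁−1)(1+ψ(K₂−1)) + z₂(K₂−1)(1+ψ(K₁−1)) = 0
⇒ ψ = [z₁(K₁−1)+z₂(K₂−1)] / [−(K₁−1)(K₂−1)] = 0.67119/1.85420 = 0.3620
Compositions from xᵢ = zᵢ/(1+ψ(Kᵢ−1)), yᵢ = Kᵢxᵢ:
  A: x = 0.2232, y = 0.7903
  B: x = 0.7768, y = 0.2097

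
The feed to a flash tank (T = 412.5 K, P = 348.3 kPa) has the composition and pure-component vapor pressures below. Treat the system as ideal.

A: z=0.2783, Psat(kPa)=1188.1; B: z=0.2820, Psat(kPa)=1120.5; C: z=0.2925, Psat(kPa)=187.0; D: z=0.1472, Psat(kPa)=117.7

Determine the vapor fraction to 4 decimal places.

ψ = 0.8388

Raoult's law: Kᵢ = Pᵢˢᵃᵗ/P = Pᵢˢᵃᵗ/348.3.
  K_A = 1188.1/348.3 = 3.411140, K_B = 1120.5/348.3 = 3.217054, K_C = 187.0/348.3 = 0.536893, K_D = 117.7/348.3 = 0.337927
Rachford–Rice: g(ψ) = Σ zᵢ(Kᵢ−1)/(1+ψ(Kᵢ−1)) = 0.
Feasibility: ΣzᵢKᵢ = 2.0633, Σzᵢ/Kᵢ = 1.1496 — both > 1, two phases present.
Newton iteration, ψ⁰ = 0.67:
  ψ = 0.6700: g = 0.13656, g' = -0.8012 → ψ = 0.8404
  ψ = 0.8404: g = -0.00142, g' = -0.8418 → ψ = 0.8388
Converged at ψ = 0.8388.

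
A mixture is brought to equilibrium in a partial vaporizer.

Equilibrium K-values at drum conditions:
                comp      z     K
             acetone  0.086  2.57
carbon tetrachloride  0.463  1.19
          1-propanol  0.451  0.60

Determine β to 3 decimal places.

β = 0.162

Newton–Raphson from β = 0.45:
  β = 0.450: g = -0.0598, g' = -0.194 → β = 0.142
  β = 0.142: g = 0.0048, g' = -0.239 → β = 0.162
Converged at β = 0.162.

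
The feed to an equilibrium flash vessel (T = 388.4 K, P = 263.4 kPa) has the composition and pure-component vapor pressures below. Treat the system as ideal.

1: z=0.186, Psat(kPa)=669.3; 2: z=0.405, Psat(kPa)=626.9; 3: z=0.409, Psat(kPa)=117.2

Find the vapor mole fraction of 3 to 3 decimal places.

Raoult's law: Kᵢ = Pᵢˢᵃᵗ/P = Pᵢˢᵃᵗ/263.4.
  K_1 = 669.3/263.4 = 2.54100, K_2 = 626.9/263.4 = 2.38003, K_3 = 117.2/263.4 = 0.44495
Rachford–Rice: g(ψ) = Σ zᵢ(Kᵢ−1)/(1+ψ(Kᵢ−1)) = 0.
Feasibility: ΣzᵢKᵢ = 1.619, Σzᵢ/Kᵢ = 1.163 — both > 1, two phases present.
Newton iteration, ψ⁰ = 0.42:
  ψ = 0.420: g = 0.2318, g' = -0.686 → ψ = 0.758
  ψ = 0.758: g = 0.0136, g' = -0.654 → ψ = 0.779
  ψ = 0.779: g = -0.0001, g' = -0.661 → ψ = 0.778
Converged at ψ = 0.778.
Compositions from xᵢ = zᵢ/(1+ψ(Kᵢ−1)), yᵢ = Kᵢxᵢ:
  1: x = 0.085, y = 0.215
  2: x = 0.195, y = 0.465
  3: x = 0.720, y = 0.320

y_3 = 0.320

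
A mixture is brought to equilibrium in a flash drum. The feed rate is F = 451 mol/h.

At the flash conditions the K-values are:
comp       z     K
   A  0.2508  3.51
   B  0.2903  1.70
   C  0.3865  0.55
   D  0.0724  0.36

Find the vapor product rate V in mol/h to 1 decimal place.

Material balance + equilibrium reduce to Σ zᵢ(Kᵢ−1)/(1+ψ(Kᵢ−1)) = 0.
g(0) = ΣzᵢKᵢ − 1 = 0.6125 and g(1) = 1 − Σzᵢ/Kᵢ = -0.1461, so a root lies in (0, 1).
Newton–Raphson from ψ = 0.5:
  ψ = 0.5000: g = 0.13713, g' = -0.5832 → ψ = 0.7351
  ψ = 0.7351: g = 0.00802, g' = -0.5377 → ψ = 0.7500
Converged at ψ = 0.7500.
Then V = ψ·F = 0.7500·451 = 338.3 mol/h and L = F − V = 112.7 mol/h.

V = 338.3 mol/h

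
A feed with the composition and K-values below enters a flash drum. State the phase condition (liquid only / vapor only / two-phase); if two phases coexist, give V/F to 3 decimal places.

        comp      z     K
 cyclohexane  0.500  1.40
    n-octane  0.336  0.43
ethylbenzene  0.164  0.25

ΣzᵢKᵢ = 0.885; Σzᵢ/Kᵢ = 1.795.
Since ΣzᵢKᵢ < 1 the mixture is below its bubble point — single liquid phase.

liquid only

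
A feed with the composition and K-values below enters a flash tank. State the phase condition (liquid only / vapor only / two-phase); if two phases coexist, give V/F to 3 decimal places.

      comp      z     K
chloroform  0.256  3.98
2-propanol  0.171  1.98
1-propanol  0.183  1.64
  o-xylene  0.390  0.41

two-phase, V/F = 0.748

ΣzᵢKᵢ = 1.817; Σzᵢ/Kᵢ = 1.213.
Both exceed 1, so a two-phase solution exists.
Material balance + equilibrium reduce to Σ zᵢ(Kᵢ−1)/(1+ψ(Kᵢ−1)) = 0.
Newton iteration, ψ⁰ = 0.5:
  ψ = 0.500: g = 0.1812, g' = -0.757 → ψ = 0.739
  ψ = 0.739: g = 0.0066, g' = -0.738 → ψ = 0.748
Converged at ψ = 0.748.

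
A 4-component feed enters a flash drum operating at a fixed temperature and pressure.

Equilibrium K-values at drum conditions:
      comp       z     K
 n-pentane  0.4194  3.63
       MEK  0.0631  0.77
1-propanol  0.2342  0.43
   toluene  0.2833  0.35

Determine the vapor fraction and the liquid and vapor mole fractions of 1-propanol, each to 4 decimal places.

Material balance + equilibrium reduce to Σ zᵢ(Kᵢ−1)/(1+ψ(Kᵢ−1)) = 0.
Feasibility: ΣzᵢKᵢ = 1.7709, Σzᵢ/Kᵢ = 1.5516 — both > 1, two phases present.
Newton iteration, ψ⁰ = 0.5:
  ψ = 0.5000: g = 0.00056, g' = -0.9571 → ψ = 0.5006
Converged at ψ = 0.5006.
Compositions from xᵢ = zᵢ/(1+ψ(Kᵢ−1)), yᵢ = Kᵢxᵢ:
  n-pentane: x = 0.1810, y = 0.6572
  MEK: x = 0.0713, y = 0.0549
  1-propanol: x = 0.3277, y = 0.1409
  toluene: x = 0.4199, y = 0.1470

ψ = 0.5006, x_1-propanol = 0.3277, y_1-propanol = 0.1409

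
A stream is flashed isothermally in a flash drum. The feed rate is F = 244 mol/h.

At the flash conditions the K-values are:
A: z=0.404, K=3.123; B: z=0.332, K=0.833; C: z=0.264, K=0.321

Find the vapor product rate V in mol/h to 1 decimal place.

V = 150.9 mol/h

Rachford–Rice: g(β) = Σ zᵢ(Kᵢ−1)/(1+β(Kᵢ−1)) = 0.
Check two-phase: ΣzᵢKᵢ = 1.623 > 1 and Σzᵢ/Kᵢ = 1.350 > 1, so g(0) = 0.623 > 0 and g(1) = -0.350 < 0.
Newton iteration, β⁰ = 0.49:
  β = 0.490: g = 0.0914, g' = -0.722 → β = 0.617
  β = 0.617: g = 0.0013, g' = -0.713 → β = 0.618
Converged at β = 0.618.
Then V = β·F = 0.6184·244 = 150.9 mol/h and L = F − V = 93.1 mol/h.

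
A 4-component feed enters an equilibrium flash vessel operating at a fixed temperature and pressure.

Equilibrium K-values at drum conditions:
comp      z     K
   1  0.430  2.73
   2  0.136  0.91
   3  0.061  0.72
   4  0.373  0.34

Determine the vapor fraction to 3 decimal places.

Rachford–Rice: g(ψ) = Σ zᵢ(Kᵢ−1)/(1+ψ(Kᵢ−1)) = 0.
Check two-phase: ΣzᵢKᵢ = 1.468 > 1 and Σzᵢ/Kᵢ = 1.489 > 1, so g(0) = 0.468 > 0 and g(1) = -0.489 < 0.
Iterate (Newton) starting at ψ = 0.34:
  ψ = 0.340: g = 0.1195, g' = -0.787 → ψ = 0.492
  ψ = 0.492: g = 0.0049, g' = -0.740 → ψ = 0.498
Converged at ψ = 0.498.

ψ = 0.498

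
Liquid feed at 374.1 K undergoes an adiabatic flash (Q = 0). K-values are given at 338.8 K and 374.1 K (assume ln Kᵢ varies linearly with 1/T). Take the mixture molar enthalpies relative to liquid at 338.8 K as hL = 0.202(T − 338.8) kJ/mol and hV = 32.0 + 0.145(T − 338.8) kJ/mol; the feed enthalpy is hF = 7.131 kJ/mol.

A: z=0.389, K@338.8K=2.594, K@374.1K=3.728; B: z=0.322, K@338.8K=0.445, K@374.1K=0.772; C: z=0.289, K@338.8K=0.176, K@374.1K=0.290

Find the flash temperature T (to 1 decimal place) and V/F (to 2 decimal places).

Adiabatic flash: solve Rachford–Rice at each trial T, then check hF = ψ·hV(T) + (1−ψ)·hL(T).
  T = 338.8 K: K = (2.594, 0.445, 0.176), RR gives ψ = 0.184, H_out = 5.879 kJ/mol
  T = 374.1 K: K = (3.728, 0.772, 0.290), RR gives ψ = 0.554, H_out = 23.754 kJ/mol
  T = 356.5 K: K = (3.139, 0.595, 0.229), RR gives ψ = 0.369, H_out = 15.015 kJ/mol
  T = 347.6 K: K = (2.859, 0.516, 0.201), RR gives ψ = 0.278, H_out = 10.531 kJ/mol
  T = 343.2 K: K = (2.725, 0.480, 0.188), RR gives ψ = 0.232, H_out = 8.244 kJ/mol
  T = 341.0 K: K = (2.659, 0.462, 0.182), RR gives ψ = 0.208, H_out = 7.073 kJ/mol
Linear interpolation between T = 341.0 (H_out = 7.073) and T = 343.2 (H_out = 8.244) on hF = 7.131 gives T ≈ 341.1 K, at which ψ = 0.21.

T = 341.1 K, V/F = 0.21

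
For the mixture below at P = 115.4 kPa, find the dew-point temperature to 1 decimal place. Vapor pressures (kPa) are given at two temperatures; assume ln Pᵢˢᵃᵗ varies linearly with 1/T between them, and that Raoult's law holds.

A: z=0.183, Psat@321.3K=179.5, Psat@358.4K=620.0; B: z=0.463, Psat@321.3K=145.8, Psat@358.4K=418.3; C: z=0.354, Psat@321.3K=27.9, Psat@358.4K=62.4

Dew-point temperature: Σzᵢ·P/Pᵢˢᵃᵗ(T) = 1. Interpolate ln Pᵢˢᵃᵗ = aᵢ + bᵢ/T.
  T = 321.3 K: ΣzᵢP/Pᵢˢᵃᵗ = 1.9483
  T = 358.4 K: ΣzᵢP/Pᵢˢᵃᵗ = 0.8165
  T = 339.9 K: ΣzᵢP/Pᵢˢᵃᵗ = 1.2278
  T = 349.1 K: ΣzᵢP/Pᵢˢᵃᵗ = 0.9965
  T = 344.5 K: ΣzᵢP/Pᵢˢᵃᵗ = 1.1045
  T = 346.8 K: ΣzᵢP/Pᵢˢᵃᵗ = 1.0487
Interpolating between 346.8 K and 349.1 K gives T ≈ 348.9 K.

T = 348.9 K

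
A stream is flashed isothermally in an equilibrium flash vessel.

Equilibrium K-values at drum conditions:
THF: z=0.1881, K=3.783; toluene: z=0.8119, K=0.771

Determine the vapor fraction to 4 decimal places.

ψ = 0.5297

Rachford–Rice: g(ψ) = Σ zᵢ(Kᵢ−1)/(1+ψ(Kᵢ−1)) = 0.
Check two-phase: ΣzᵢKᵢ = 1.3376 > 1 and Σzᵢ/Kᵢ = 1.1028 > 1, so g(0) = 0.3376 > 0 and g(1) = -0.1028 < 0.
Binary case is linear: z₁(K₁−1)(1+ψ(K₂−1)) + z₂(K₂−1)(1+ψ(K₁−1)) = 0
⇒ ψ = [z₁(K₁−1)+z₂(K₂−1)] / [−(K₁−1)(K₂−1)] = 0.33756/0.63731 = 0.5297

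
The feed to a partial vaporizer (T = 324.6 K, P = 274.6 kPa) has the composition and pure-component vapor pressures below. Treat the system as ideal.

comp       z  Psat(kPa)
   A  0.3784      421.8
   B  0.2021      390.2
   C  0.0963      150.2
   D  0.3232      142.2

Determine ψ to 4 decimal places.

Raoult's law: Kᵢ = Pᵢˢᵃᵗ/P = Pᵢˢᵃᵗ/274.6.
  K_A = 421.8/274.6 = 1.536052, K_B = 390.2/274.6 = 1.420976, K_C = 150.2/274.6 = 0.546977, K_D = 142.2/274.6 = 0.517844
Newton–Raphson from ψ = 0.61:
  ψ = 0.6100: g = -0.06049, g' = -0.2730 → ψ = 0.3884
  ψ = 0.3884: g = -0.00366, g' = -0.2438 → ψ = 0.3733
Converged at ψ = 0.3733.

ψ = 0.3733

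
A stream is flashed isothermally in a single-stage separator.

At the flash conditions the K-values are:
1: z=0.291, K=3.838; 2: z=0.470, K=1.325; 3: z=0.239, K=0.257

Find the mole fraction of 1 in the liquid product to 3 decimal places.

x_1 = 0.094

Rachford–Rice: g(ψ) = Σ zᵢ(Kᵢ−1)/(1+ψ(Kᵢ−1)) = 0.
Feasibility: ΣzᵢKᵢ = 1.801, Σzᵢ/Kᵢ = 1.360 — both > 1, two phases present.
Newton iteration, ψ⁰ = 0.63:
  ψ = 0.630: g = 0.0892, g' = -0.802 → ψ = 0.741
  ψ = 0.741: g = -0.0060, g' = -0.929 → ψ = 0.735
Converged at ψ = 0.735.
Compositions from xᵢ = zᵢ/(1+ψ(Kᵢ−1)), yᵢ = Kᵢxᵢ:
  1: x = 0.094, y = 0.362
  2: x = 0.379, y = 0.503
  3: x = 0.526, y = 0.135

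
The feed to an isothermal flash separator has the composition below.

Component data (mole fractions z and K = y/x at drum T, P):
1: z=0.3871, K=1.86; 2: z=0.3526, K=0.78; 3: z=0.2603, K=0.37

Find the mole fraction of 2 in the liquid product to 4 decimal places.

Rachford–Rice: g(V/F) = Σ zᵢ(Kᵢ−1)/(1+V/F(Kᵢ−1)) = 0.
Feasibility: ΣzᵢKᵢ = 1.0913, Σzᵢ/Kᵢ = 1.3637 — both > 1, two phases present.
Newton iteration, V/F⁰ = 0.45:
  V/F = 0.4500: g = -0.07495, g' = -0.3711 → V/F = 0.2480
  V/F = 0.2480: g = -0.00203, g' = -0.3587 → V/F = 0.2424
Converged at V/F = 0.2424.
Compositions from xᵢ = zᵢ/(1+V/F(Kᵢ−1)), yᵢ = Kᵢxᵢ:
  1: x = 0.3203, y = 0.5958
  2: x = 0.3725, y = 0.2905
  3: x = 0.3072, y = 0.1137

x_2 = 0.3725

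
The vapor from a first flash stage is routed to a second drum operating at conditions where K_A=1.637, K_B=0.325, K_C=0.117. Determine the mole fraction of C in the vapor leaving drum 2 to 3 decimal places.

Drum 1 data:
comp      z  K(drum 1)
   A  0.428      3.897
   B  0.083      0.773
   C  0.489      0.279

y_C (drum 2) = 0.039

Drum 1:
Newton–Raphson from ψ₁ = 0.62:
  ψ₁ = 0.620: g = -0.2161, g' = -1.297 → ψ₁ = 0.453
  ψ₁ = 0.453: g = -0.0088, g' = -1.238 → ψ₁ = 0.446
Converged at ψ₁ = 0.446.
Drum-1 compositions:
  A: x = 0.187, y = 0.727
  B: x = 0.092, y = 0.071
  C: x = 0.721, y = 0.201
Drum-2 feed = drum-1 vapor: z₂ = (0.7275, 0.0714, 0.2012).
Drum 2:
Rachford–Rice: g(ψ₂) = Σ zᵢ(Kᵢ−1)/(1+ψ₂(Kᵢ−1)) = 0.
Check two-phase: ΣzᵢKᵢ = 1.238 > 1 and Σzᵢ/Kᵢ = 2.383 > 1, so g(0) = 0.238 > 0 and g(1) = -1.383 < 0.
Newton iteration, ψ₂⁰ = 0.5:
  ψ₂ = 0.500: g = -0.0393, g' = -0.747 → ψ₂ = 0.447
  ψ₂ = 0.447: g = -0.0020, g' = -0.674 → ψ₂ = 0.444
Converged at ψ₂ = 0.444.
  A: x = 0.567, y = 0.928
  B: x = 0.102, y = 0.033
  C: x = 0.331, y = 0.039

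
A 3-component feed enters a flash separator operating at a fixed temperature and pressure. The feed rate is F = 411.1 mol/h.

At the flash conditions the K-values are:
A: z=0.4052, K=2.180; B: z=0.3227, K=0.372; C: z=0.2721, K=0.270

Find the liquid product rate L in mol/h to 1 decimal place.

Let ψ = V/F and solve Σ zᵢ(Kᵢ−1)/(1+ψ(Kᵢ−1)) = 0.
g(0) = ΣzᵢKᵢ − 1 = 0.0768 and g(1) = 1 − Σzᵢ/Kᵢ = -1.0611, so a root lies in (0, 1).
Iterate (Newton) starting at ψ = 0.5:
  ψ = 0.5000: g = -0.30751, g' = -0.8532 → ψ = 0.1396
  ψ = 0.1396: g = -0.03278, g' = -0.7486 → ψ = 0.0958
  ψ = 0.0958: g = 0.00038, g' = -0.7671 → ψ = 0.0963
Converged at ψ = 0.0963.
Then V = ψ·F = 0.0963·411.1 = 39.6 mol/h and L = F − V = 371.5 mol/h.

L = 371.5 mol/h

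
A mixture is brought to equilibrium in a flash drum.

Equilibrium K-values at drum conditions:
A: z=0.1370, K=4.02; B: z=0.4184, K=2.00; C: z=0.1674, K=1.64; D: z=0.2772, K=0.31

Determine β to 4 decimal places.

β = 0.7973

Material balance + equilibrium reduce to Σ zᵢ(Kᵢ−1)/(1+β(Kᵢ−1)) = 0.
g(0) = ΣzᵢKᵢ − 1 = 0.7480 and g(1) = 1 − Σzᵢ/Kᵢ = -0.2395, so a root lies in (0, 1).
Newton–Raphson from β = 0.5:
  β = 0.5000: g = 0.23292, g' = -0.7313 → β = 0.8185
  β = 0.8185: g = -0.01993, g' = -0.9565 → β = 0.7977
  β = 0.7977: g = -0.00039, g' = -0.9199 → β = 0.7973
Converged at β = 0.7973.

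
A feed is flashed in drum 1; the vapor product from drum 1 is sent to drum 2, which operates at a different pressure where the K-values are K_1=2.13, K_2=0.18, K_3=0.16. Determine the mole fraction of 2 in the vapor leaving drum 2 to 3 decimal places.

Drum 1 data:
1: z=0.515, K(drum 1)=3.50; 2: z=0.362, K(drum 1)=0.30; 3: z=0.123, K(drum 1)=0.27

Drum 1:
Rachford–Rice: g(ψ₁) = Σ zᵢ(Kᵢ−1)/(1+ψ₁(Kᵢ−1)) = 0.
Check two-phase: ΣzᵢKᵢ = 1.944 > 1 and Σzᵢ/Kᵢ = 1.809 > 1, so g(0) = 0.944 > 0 and g(1) = -0.809 < 0.
Iterate (Newton) starting at ψ₁ = 0.5:
  ψ₁ = 0.500: g = 0.0410, g' = -1.218 → ψ₁ = 0.534
Converged at ψ₁ = 0.534.
Drum-1 compositions:
  1: x = 0.221, y = 0.772
  2: x = 0.578, y = 0.173
  3: x = 0.201, y = 0.054
Drum-2 feed = drum-1 vapor: z₂ = (0.7722, 0.1734, 0.0544).
Drum 2:
Let ψ₂ = V/F and solve Σ zᵢ(Kᵢ−1)/(1+ψ₂(Kᵢ−1)) = 0.
Feasibility: ΣzᵢKᵢ = 1.685, Σzᵢ/Kᵢ = 1.666 — both > 1, two phases present.
Newton–Raphson from ψ₂ = 0.35:
  ψ₂ = 0.350: g = 0.3612, g' = -0.813 → ψ₂ = 0.794
  ψ₂ = 0.794: g = -0.0854, g' = -1.580 → ψ₂ = 0.740
  ψ₂ = 0.740: g = -0.0076, g' = -1.316 → ψ₂ = 0.735
Converged at ψ₂ = 0.735.
  1: x = 0.422, y = 0.899
  2: x = 0.436, y = 0.078
  3: x = 0.142, y = 0.023

y_2 (drum 2) = 0.078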